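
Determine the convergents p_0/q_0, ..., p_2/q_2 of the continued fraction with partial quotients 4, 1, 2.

4/1, 5/1, 14/3

Using the convergent recurrence p_i = a_i*p_{i-1} + p_{i-2}, q_i = a_i*q_{i-1} + q_{i-2} with p_{-2}=0, p_{-1}=1, q_{-2}=1, q_{-1}=0:
  i=0: a_0=4, p_0 = 4*1 + 0 = 4, q_0 = 4*0 + 1 = 1.
  i=1: a_1=1, p_1 = 1*4 + 1 = 5, q_1 = 1*1 + 0 = 1.
  i=2: a_2=2, p_2 = 2*5 + 4 = 14, q_2 = 2*1 + 1 = 3.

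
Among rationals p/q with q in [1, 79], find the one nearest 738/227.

13/4

Expand x = 738/227 as a continued fraction with the Euclidean algorithm:
  738 = 3*227 + 57, so a_0 = 3.
  227 = 3*57 + 56, so a_1 = 3.
  57 = 1*56 + 1, so a_2 = 1.
  56 = 56*1 + 0, so a_3 = 56.
so x = [3; 3, 1, 56].
Convergents (p_i = a_i*p_{i-1} + p_{i-2}, q_i = a_i*q_{i-1} + q_{i-2} with p_{-2}=0, p_{-1}=1, q_{-2}=1, q_{-1}=0), until the denominator exceeds 79:
  i=0: a_0=3, p_0 = 3*1 + 0 = 3, q_0 = 3*0 + 1 = 1.
  i=1: a_1=3, p_1 = 3*3 + 1 = 10, q_1 = 3*1 + 0 = 3.
  i=2: a_2=1, p_2 = 1*10 + 3 = 13, q_2 = 1*3 + 1 = 4.
  i=3: a_3=56, p_3 = 56*13 + 10 = 738, q_3 = 56*4 + 3 = 227.
q_3 = 227 > 79, so the last convergent with denominator <= 79 is p_2/q_2 = 13/4.
The closest fraction with denominator <= 79 is either p_2/q_2 or the intermediate fraction (k*p_2 + p_1)/(k*q_2 + q_1) with the largest k >= 1 whose denominator stays <= 79; these approach x as k grows, and every other convergent or intermediate fraction in range is farther away.
Largest k: floor((79 - q_1)/q_2) = floor((79 - 3)/4) = 19.
That gives (19*13 + 10)/(19*4 + 3) = 257/79.
Compare the errors: |x - 13/4| = |738*4 - 13*227|/(227*4) = 1/908, and |x - 257/79| = |738*79 - 257*227|/(227*79) = 37/17933.
Cross-multiplying, 1*17933 = 17933 < 33596 = 37*908, so 1/908 is smaller: the convergent 13/4 is closer to x than 257/79.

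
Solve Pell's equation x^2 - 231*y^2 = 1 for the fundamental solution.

First expand sqrt(231) as a continued fraction. With x_i = (sqrt(231) + m_i)/d_i and (m_0, d_0) = (0, 1): a_0 = floor(sqrt(231)) = 15, since 15^2 = 225 <= 231 < 256 = 16^2.
Iterate m_{i+1} = d_i*a_i - m_i, d_{i+1} = (231 - m_{i+1}^2)/d_i, a_{i+1} = floor((a_0 + m_{i+1})/d_{i+1}):
  m_1 = 1*15 - 0 = 15, d_1 = (231 - 15^2)/1 = 6/1 = 6, a_1 = floor((15 + 15)/6) = 5.
  m_2 = 6*5 - 15 = 15, d_2 = (231 - 15^2)/6 = 6/6 = 1, a_2 = floor((15 + 15)/1) = 30.
  m_3 = 1*30 - 15 = 15, d_3 = (231 - 15^2)/1 = 6/1 = 6: (m_3, d_3) = (m_1, d_1) = (15, 6), so from here the quotients repeat a_1, a_2; the period length is 2.
So sqrt(231) = [15; (5, 30)] with period length k = 2.
k is even, so the fundamental solution of x^2 - 231y^2 = 1 is (p_{k-1}, q_{k-1}) = (p_1, q_1); compute convergents through index 1.
Convergents (p_i = a_i*p_{i-1} + p_{i-2}, q_i = a_i*q_{i-1} + q_{i-2} with p_{-2}=0, p_{-1}=1, q_{-2}=1, q_{-1}=0):
  i=0: a_0=15, p_0 = 15*1 + 0 = 15, q_0 = 15*0 + 1 = 1.
  i=1: a_1=5, p_1 = 5*15 + 1 = 76, q_1 = 5*1 + 0 = 5.
Check: 76^2 - 231*5^2 = 5776 - 5775 = 1, so (x, y) = (76, 5) solves the equation, and by the theorem it is the least positive solution.

(x, y) = (76, 5)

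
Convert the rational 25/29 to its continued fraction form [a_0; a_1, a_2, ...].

[0; 1, 6, 4]

Run the Euclidean algorithm on 25 and 29; the successive quotients are the partial quotients a_0, a_1, ... (each step inverts the fractional part left over by the previous one):
  25 = 0*29 + 25, so a_0 = 0.
  29 = 1*25 + 4, so a_1 = 1.
  25 = 6*4 + 1, so a_2 = 6.
  4 = 4*1 + 0, so a_3 = 4.
The remainder reaches 0 after 4 divisions, so the expansion has 4 partial quotients, read off in order.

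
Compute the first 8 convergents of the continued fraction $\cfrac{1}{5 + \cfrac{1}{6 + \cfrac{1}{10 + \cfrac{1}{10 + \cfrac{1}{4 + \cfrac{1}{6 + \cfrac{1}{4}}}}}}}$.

Using the convergent recurrence p_i = a_i*p_{i-1} + p_{i-2}, q_i = a_i*q_{i-1} + q_{i-2} with p_{-2}=0, p_{-1}=1, q_{-2}=1, q_{-1}=0:
  i=0: a_0=0, p_0 = 0*1 + 0 = 0, q_0 = 0*0 + 1 = 1.
  i=1: a_1=5, p_1 = 5*0 + 1 = 1, q_1 = 5*1 + 0 = 5.
  i=2: a_2=6, p_2 = 6*1 + 0 = 6, q_2 = 6*5 + 1 = 31.
  i=3: a_3=10, p_3 = 10*6 + 1 = 61, q_3 = 10*31 + 5 = 315.
  i=4: a_4=10, p_4 = 10*61 + 6 = 616, q_4 = 10*315 + 31 = 3181.
  i=5: a_5=4, p_5 = 4*616 + 61 = 2525, q_5 = 4*3181 + 315 = 13039.
  i=6: a_6=6, p_6 = 6*2525 + 616 = 15766, q_6 = 6*13039 + 3181 = 81415.
  i=7: a_7=4, p_7 = 4*15766 + 2525 = 65589, q_7 = 4*81415 + 13039 = 338699.

0/1, 1/5, 6/31, 61/315, 616/3181, 2525/13039, 15766/81415, 65589/338699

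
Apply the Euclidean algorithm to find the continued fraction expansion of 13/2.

[6; 2]

Run the Euclidean algorithm on 13 and 2; the successive quotients are the partial quotients a_0, a_1, ... (each step inverts the fractional part left over by the previous one):
  13 = 6*2 + 1, so a_0 = 6.
  2 = 2*1 + 0, so a_1 = 2.
The remainder reaches 0 after 2 divisions, so the expansion has 2 partial quotients, read off in order.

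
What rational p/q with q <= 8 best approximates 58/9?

45/7

Expand x = 58/9 as a continued fraction with the Euclidean algorithm:
  58 = 6*9 + 4, so a_0 = 6.
  9 = 2*4 + 1, so a_1 = 2.
  4 = 4*1 + 0, so a_2 = 4.
so x = [6; 2, 4].
Convergents (p_i = a_i*p_{i-1} + p_{i-2}, q_i = a_i*q_{i-1} + q_{i-2} with p_{-2}=0, p_{-1}=1, q_{-2}=1, q_{-1}=0), until the denominator exceeds 8:
  i=0: a_0=6, p_0 = 6*1 + 0 = 6, q_0 = 6*0 + 1 = 1.
  i=1: a_1=2, p_1 = 2*6 + 1 = 13, q_1 = 2*1 + 0 = 2.
  i=2: a_2=4, p_2 = 4*13 + 6 = 58, q_2 = 4*2 + 1 = 9.
q_2 = 9 > 8, so the last convergent with denominator <= 8 is p_1/q_1 = 13/2.
The closest fraction with denominator <= 8 is either p_1/q_1 or the intermediate fraction (k*p_1 + p_0)/(k*q_1 + q_0) with the largest k >= 1 whose denominator stays <= 8; these approach x as k grows, and every other convergent or intermediate fraction in range is farther away.
Largest k: floor((8 - q_0)/q_1) = floor((8 - 1)/2) = 3.
That gives (3*13 + 6)/(3*2 + 1) = 45/7.
Compare the errors: |x - 13/2| = |58*2 - 13*9|/(9*2) = 1/18, and |x - 45/7| = |58*7 - 45*9|/(9*7) = 1/63.
Cross-multiplying, 1*18 = 18 < 63 = 1*63, so 1/63 is smaller: the intermediate fraction 45/7 is closer to x than 13/2.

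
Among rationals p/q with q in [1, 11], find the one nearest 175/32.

60/11

Expand x = 175/32 as a continued fraction with the Euclidean algorithm:
  175 = 5*32 + 15, so a_0 = 5.
  32 = 2*15 + 2, so a_1 = 2.
  15 = 7*2 + 1, so a_2 = 7.
  2 = 2*1 + 0, so a_3 = 2.
so x = [5; 2, 7, 2].
Convergents (p_i = a_i*p_{i-1} + p_{i-2}, q_i = a_i*q_{i-1} + q_{i-2} with p_{-2}=0, p_{-1}=1, q_{-2}=1, q_{-1}=0), until the denominator exceeds 11:
  i=0: a_0=5, p_0 = 5*1 + 0 = 5, q_0 = 5*0 + 1 = 1.
  i=1: a_1=2, p_1 = 2*5 + 1 = 11, q_1 = 2*1 + 0 = 2.
  i=2: a_2=7, p_2 = 7*11 + 5 = 82, q_2 = 7*2 + 1 = 15.
q_2 = 15 > 11, so the last convergent with denominator <= 11 is p_1/q_1 = 11/2.
The closest fraction with denominator <= 11 is either p_1/q_1 or the intermediate fraction (k*p_1 + p_0)/(k*q_1 + q_0) with the largest k >= 1 whose denominator stays <= 11; these approach x as k grows, and every other convergent or intermediate fraction in range is farther away.
Largest k: floor((11 - q_0)/q_1) = floor((11 - 1)/2) = 5.
That gives (5*11 + 5)/(5*2 + 1) = 60/11.
Compare the errors: |x - 11/2| = |175*2 - 11*32|/(32*2) = 2/64, and |x - 60/11| = |175*11 - 60*32|/(32*11) = 5/352.
Cross-multiplying, 5*64 = 320 < 704 = 2*352, so 5/352 is smaller: the intermediate fraction 60/11 is closer to x than 11/2.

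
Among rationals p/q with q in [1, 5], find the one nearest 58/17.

17/5

Expand x = 58/17 as a continued fraction with the Euclidean algorithm:
  58 = 3*17 + 7, so a_0 = 3.
  17 = 2*7 + 3, so a_1 = 2.
  7 = 2*3 + 1, so a_2 = 2.
  3 = 3*1 + 0, so a_3 = 3.
so x = [3; 2, 2, 3].
Convergents (p_i = a_i*p_{i-1} + p_{i-2}, q_i = a_i*q_{i-1} + q_{i-2} with p_{-2}=0, p_{-1}=1, q_{-2}=1, q_{-1}=0), until the denominator exceeds 5:
  i=0: a_0=3, p_0 = 3*1 + 0 = 3, q_0 = 3*0 + 1 = 1.
  i=1: a_1=2, p_1 = 2*3 + 1 = 7, q_1 = 2*1 + 0 = 2.
  i=2: a_2=2, p_2 = 2*7 + 3 = 17, q_2 = 2*2 + 1 = 5.
  i=3: a_3=3, p_3 = 3*17 + 7 = 58, q_3 = 3*5 + 2 = 17.
q_3 = 17 > 5, so the last convergent with denominator <= 5 is p_2/q_2 = 17/5.
The closest fraction with denominator <= 5 is either p_2/q_2 or the intermediate fraction (k*p_2 + p_1)/(k*q_2 + q_1) with the largest k >= 1 whose denominator stays <= 5; these approach x as k grows, and every other convergent or intermediate fraction in range is farther away.
Largest k: floor((5 - q_1)/q_2) = floor((5 - 2)/5) = 0.
Since k = 0, no intermediate fraction beyond p_2/q_2 has denominator <= 5, so the convergent 17/5 is the closest (its error is |58*5 - 17*17|/(17*5) = 1/85).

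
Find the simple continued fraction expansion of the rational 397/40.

Run the Euclidean algorithm on 397 and 40; the successive quotients are the partial quotients a_0, a_1, ... (each step inverts the fractional part left over by the previous one):
  397 = 9*40 + 37, so a_0 = 9.
  40 = 1*37 + 3, so a_1 = 1.
  37 = 12*3 + 1, so a_2 = 12.
  3 = 3*1 + 0, so a_3 = 3.
The remainder reaches 0 after 4 divisions, so the expansion has 4 partial quotients, read off in order.

[9; 1, 12, 3]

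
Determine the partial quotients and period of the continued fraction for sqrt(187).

Write x_i = (sqrt(187) + m_i)/d_i with (m_0, d_0) = (0, 1). a_0 = floor(sqrt(187)) = 13, since 13^2 = 169 <= 187 < 196 = 14^2.
Iterate m_{i+1} = d_i*a_i - m_i, d_{i+1} = (187 - m_{i+1}^2)/d_i, a_{i+1} = floor((a_0 + m_{i+1})/d_{i+1}):
  m_1 = 1*13 - 0 = 13, d_1 = (187 - 13^2)/1 = 18/1 = 18, a_1 = floor((13 + 13)/18) = 1.
  m_2 = 18*1 - 13 = 5, d_2 = (187 - 5^2)/18 = 162/18 = 9, a_2 = floor((13 + 5)/9) = 2.
  m_3 = 9*2 - 5 = 13, d_3 = (187 - 13^2)/9 = 18/9 = 2, a_3 = floor((13 + 13)/2) = 13.
  m_4 = 2*13 - 13 = 13, d_4 = (187 - 13^2)/2 = 18/2 = 9, a_4 = floor((13 + 13)/9) = 2.
  m_5 = 9*2 - 13 = 5, d_5 = (187 - 5^2)/9 = 162/9 = 18, a_5 = floor((13 + 5)/18) = 1.
  m_6 = 18*1 - 5 = 13, d_6 = (187 - 13^2)/18 = 18/18 = 1, a_6 = floor((13 + 13)/1) = 26.
  m_7 = 1*26 - 13 = 13, d_7 = (187 - 13^2)/1 = 18/1 = 18: (m_7, d_7) = (m_1, d_1) = (13, 18), so from here the quotients repeat a_1, ..., a_6; the period length is 6.
Hence the expansion of sqrt(187) is a_0 = 13 followed by the repeating block 1, 2, 13, 2, 1, 26 (period 6).

[13; (1, 2, 13, 2, 1, 26)]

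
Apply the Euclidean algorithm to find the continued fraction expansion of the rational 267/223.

Run the Euclidean algorithm on 267 and 223; the successive quotients are the partial quotients a_0, a_1, ... (each step inverts the fractional part left over by the previous one):
  267 = 1*223 + 44, so a_0 = 1.
  223 = 5*44 + 3, so a_1 = 5.
  44 = 14*3 + 2, so a_2 = 14.
  3 = 1*2 + 1, so a_3 = 1.
  2 = 2*1 + 0, so a_4 = 2.
The remainder reaches 0 after 5 divisions, so the expansion has 5 partial quotients, read off in order.

[1; 5, 14, 1, 2]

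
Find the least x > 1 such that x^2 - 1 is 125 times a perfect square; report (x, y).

(x, y) = (930249, 83204)

First expand sqrt(125) as a continued fraction. With x_i = (sqrt(125) + m_i)/d_i and (m_0, d_0) = (0, 1): a_0 = floor(sqrt(125)) = 11, since 11^2 = 121 <= 125 < 144 = 12^2.
Iterate m_{i+1} = d_i*a_i - m_i, d_{i+1} = (125 - m_{i+1}^2)/d_i, a_{i+1} = floor((a_0 + m_{i+1})/d_{i+1}):
  m_1 = 1*11 - 0 = 11, d_1 = (125 - 11^2)/1 = 4/1 = 4, a_1 = floor((11 + 11)/4) = 5.
  m_2 = 4*5 - 11 = 9, d_2 = (125 - 9^2)/4 = 44/4 = 11, a_2 = floor((11 + 9)/11) = 1.
  m_3 = 11*1 - 9 = 2, d_3 = (125 - 2^2)/11 = 121/11 = 11, a_3 = floor((11 + 2)/11) = 1.
  m_4 = 11*1 - 2 = 9, d_4 = (125 - 9^2)/11 = 44/11 = 4, a_4 = floor((11 + 9)/4) = 5.
  m_5 = 4*5 - 9 = 11, d_5 = (125 - 11^2)/4 = 4/4 = 1, a_5 = floor((11 + 11)/1) = 22.
  m_6 = 1*22 - 11 = 11, d_6 = (125 - 11^2)/1 = 4/1 = 4: (m_6, d_6) = (m_1, d_1) = (11, 4), so from here the quotients repeat a_1, ..., a_5; the period length is 5.
So sqrt(125) = [11; (5, 1, 1, 5, 22)] with period length k = 5.
k is odd, so (p_{k-1}, q_{k-1}) only solves x^2 - 125y^2 = -1 and the fundamental solution of x^2 - 125y^2 = 1 is (p_{2k-1}, q_{2k-1}) = (p_9, q_9); compute convergents through index 9, running through the period twice.
Convergents (p_i = a_i*p_{i-1} + p_{i-2}, q_i = a_i*q_{i-1} + q_{i-2} with p_{-2}=0, p_{-1}=1, q_{-2}=1, q_{-1}=0):
  i=0: a_0=11, p_0 = 11*1 + 0 = 11, q_0 = 11*0 + 1 = 1.
  i=1: a_1=5, p_1 = 5*11 + 1 = 56, q_1 = 5*1 + 0 = 5.
  i=2: a_2=1, p_2 = 1*56 + 11 = 67, q_2 = 1*5 + 1 = 6.
  i=3: a_3=1, p_3 = 1*67 + 56 = 123, q_3 = 1*6 + 5 = 11.
  i=4: a_4=5, p_4 = 5*123 + 67 = 682, q_4 = 5*11 + 6 = 61.
  i=5: a_5=22, p_5 = 22*682 + 123 = 15127, q_5 = 22*61 + 11 = 1353.
  i=6: a_6=5, p_6 = 5*15127 + 682 = 76317, q_6 = 5*1353 + 61 = 6826.
  i=7: a_7=1, p_7 = 1*76317 + 15127 = 91444, q_7 = 1*6826 + 1353 = 8179.
  i=8: a_8=1, p_8 = 1*91444 + 76317 = 167761, q_8 = 1*8179 + 6826 = 15005.
  i=9: a_9=5, p_9 = 5*167761 + 91444 = 930249, q_9 = 5*15005 + 8179 = 83204.
Indeed p_4^2 - 125*q_4^2 = 465124 - 465125 = -1, not +1.
Check: 930249^2 - 125*83204^2 = 865363202001 - 865363202000 = 1, so (x, y) = (930249, 83204) solves the equation, and by the theorem it is the least positive solution.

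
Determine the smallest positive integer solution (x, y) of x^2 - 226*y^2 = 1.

First expand sqrt(226) as a continued fraction. With x_i = (sqrt(226) + m_i)/d_i and (m_0, d_0) = (0, 1): a_0 = floor(sqrt(226)) = 15, since 15^2 = 225 <= 226 < 256 = 16^2.
Iterate m_{i+1} = d_i*a_i - m_i, d_{i+1} = (226 - m_{i+1}^2)/d_i, a_{i+1} = floor((a_0 + m_{i+1})/d_{i+1}):
  m_1 = 1*15 - 0 = 15, d_1 = (226 - 15^2)/1 = 1/1 = 1, a_1 = floor((15 + 15)/1) = 30.
  m_2 = 1*30 - 15 = 15, d_2 = (226 - 15^2)/1 = 1/1 = 1: (m_2, d_2) = (m_1, d_1) = (15, 1), so from here the quotient a_1 repeats; the period length is 1.
So sqrt(226) = [15; (30)] with period length k = 1.
k is odd, so (p_{k-1}, q_{k-1}) only solves x^2 - 226y^2 = -1 and the fundamental solution of x^2 - 226y^2 = 1 is (p_{2k-1}, q_{2k-1}) = (p_1, q_1); compute convergents through index 1, running through the period twice.
Convergents (p_i = a_i*p_{i-1} + p_{i-2}, q_i = a_i*q_{i-1} + q_{i-2} with p_{-2}=0, p_{-1}=1, q_{-2}=1, q_{-1}=0):
  i=0: a_0=15, p_0 = 15*1 + 0 = 15, q_0 = 15*0 + 1 = 1.
  i=1: a_1=30, p_1 = 30*15 + 1 = 451, q_1 = 30*1 + 0 = 30.
Indeed p_0^2 - 226*q_0^2 = 225 - 226 = -1, not +1.
Check: 451^2 - 226*30^2 = 203401 - 203400 = 1, so (x, y) = (451, 30) solves the equation, and by the theorem it is the least positive solution.

(x, y) = (451, 30)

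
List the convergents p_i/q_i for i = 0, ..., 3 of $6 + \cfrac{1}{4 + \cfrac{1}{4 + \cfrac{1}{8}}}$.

Using the convergent recurrence p_i = a_i*p_{i-1} + p_{i-2}, q_i = a_i*q_{i-1} + q_{i-2} with p_{-2}=0, p_{-1}=1, q_{-2}=1, q_{-1}=0:
  i=0: a_0=6, p_0 = 6*1 + 0 = 6, q_0 = 6*0 + 1 = 1.
  i=1: a_1=4, p_1 = 4*6 + 1 = 25, q_1 = 4*1 + 0 = 4.
  i=2: a_2=4, p_2 = 4*25 + 6 = 106, q_2 = 4*4 + 1 = 17.
  i=3: a_3=8, p_3 = 8*106 + 25 = 873, q_3 = 8*17 + 4 = 140.

6/1, 25/4, 106/17, 873/140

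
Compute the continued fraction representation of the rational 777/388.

Run the Euclidean algorithm on 777 and 388; the successive quotients are the partial quotients a_0, a_1, ... (each step inverts the fractional part left over by the previous one):
  777 = 2*388 + 1, so a_0 = 2.
  388 = 388*1 + 0, so a_1 = 388.
The remainder reaches 0 after 2 divisions, so the expansion has 2 partial quotients, read off in order.

[2; 388]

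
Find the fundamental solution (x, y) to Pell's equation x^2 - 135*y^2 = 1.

(x, y) = (244, 21)

First expand sqrt(135) as a continued fraction. With x_i = (sqrt(135) + m_i)/d_i and (m_0, d_0) = (0, 1): a_0 = floor(sqrt(135)) = 11, since 11^2 = 121 <= 135 < 144 = 12^2.
Iterate m_{i+1} = d_i*a_i - m_i, d_{i+1} = (135 - m_{i+1}^2)/d_i, a_{i+1} = floor((a_0 + m_{i+1})/d_{i+1}):
  m_1 = 1*11 - 0 = 11, d_1 = (135 - 11^2)/1 = 14/1 = 14, a_1 = floor((11 + 11)/14) = 1.
  m_2 = 14*1 - 11 = 3, d_2 = (135 - 3^2)/14 = 126/14 = 9, a_2 = floor((11 + 3)/9) = 1.
  m_3 = 9*1 - 3 = 6, d_3 = (135 - 6^2)/9 = 99/9 = 11, a_3 = floor((11 + 6)/11) = 1.
  m_4 = 11*1 - 6 = 5, d_4 = (135 - 5^2)/11 = 110/11 = 10, a_4 = floor((11 + 5)/10) = 1.
  m_5 = 10*1 - 5 = 5, d_5 = (135 - 5^2)/10 = 110/10 = 11, a_5 = floor((11 + 5)/11) = 1.
  m_6 = 11*1 - 5 = 6, d_6 = (135 - 6^2)/11 = 99/11 = 9, a_6 = floor((11 + 6)/9) = 1.
  m_7 = 9*1 - 6 = 3, d_7 = (135 - 3^2)/9 = 126/9 = 14, a_7 = floor((11 + 3)/14) = 1.
  m_8 = 14*1 - 3 = 11, d_8 = (135 - 11^2)/14 = 14/14 = 1, a_8 = floor((11 + 11)/1) = 22.
  m_9 = 1*22 - 11 = 11, d_9 = (135 - 11^2)/1 = 14/1 = 14: (m_9, d_9) = (m_1, d_1) = (11, 14), so from here the quotients repeat a_1, ..., a_8; the period length is 8.
So sqrt(135) = [11; (1, 1, 1, 1, 1, 1, 1, 22)] with period length k = 8.
k is even, so the fundamental solution of x^2 - 135y^2 = 1 is (p_{k-1}, q_{k-1}) = (p_7, q_7); compute convergents through index 7.
Convergents (p_i = a_i*p_{i-1} + p_{i-2}, q_i = a_i*q_{i-1} + q_{i-2} with p_{-2}=0, p_{-1}=1, q_{-2}=1, q_{-1}=0):
  i=0: a_0=11, p_0 = 11*1 + 0 = 11, q_0 = 11*0 + 1 = 1.
  i=1: a_1=1, p_1 = 1*11 + 1 = 12, q_1 = 1*1 + 0 = 1.
  i=2: a_2=1, p_2 = 1*12 + 11 = 23, q_2 = 1*1 + 1 = 2.
  i=3: a_3=1, p_3 = 1*23 + 12 = 35, q_3 = 1*2 + 1 = 3.
  i=4: a_4=1, p_4 = 1*35 + 23 = 58, q_4 = 1*3 + 2 = 5.
  i=5: a_5=1, p_5 = 1*58 + 35 = 93, q_5 = 1*5 + 3 = 8.
  i=6: a_6=1, p_6 = 1*93 + 58 = 151, q_6 = 1*8 + 5 = 13.
  i=7: a_7=1, p_7 = 1*151 + 93 = 244, q_7 = 1*13 + 8 = 21.
Check: 244^2 - 135*21^2 = 59536 - 59535 = 1, so (x, y) = (244, 21) solves the equation, and by the theorem it is the least positive solution.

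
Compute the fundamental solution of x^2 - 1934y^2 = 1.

First expand sqrt(1934) as a continued fraction. With x_i = (sqrt(1934) + m_i)/d_i and (m_0, d_0) = (0, 1): a_0 = floor(sqrt(1934)) = 43, since 43^2 = 1849 <= 1934 < 1936 = 44^2.
Iterate m_{i+1} = d_i*a_i - m_i, d_{i+1} = (1934 - m_{i+1}^2)/d_i, a_{i+1} = floor((a_0 + m_{i+1})/d_{i+1}):
  m_1 = 1*43 - 0 = 43, d_1 = (1934 - 43^2)/1 = 85/1 = 85, a_1 = floor((43 + 43)/85) = 1.
  m_2 = 85*1 - 43 = 42, d_2 = (1934 - 42^2)/85 = 170/85 = 2, a_2 = floor((43 + 42)/2) = 42.
  m_3 = 2*42 - 42 = 42, d_3 = (1934 - 42^2)/2 = 170/2 = 85, a_3 = floor((43 + 42)/85) = 1.
  m_4 = 85*1 - 42 = 43, d_4 = (1934 - 43^2)/85 = 85/85 = 1, a_4 = floor((43 + 43)/1) = 86.
  m_5 = 1*86 - 43 = 43, d_5 = (1934 - 43^2)/1 = 85/1 = 85: (m_5, d_5) = (m_1, d_1) = (43, 85), so from here the quotients repeat a_1, ..., a_4; the period length is 4.
So sqrt(1934) = [43; (1, 42, 1, 86)] with period length k = 4.
k is even, so the fundamental solution of x^2 - 1934y^2 = 1 is (p_{k-1}, q_{k-1}) = (p_3, q_3); compute convergents through index 3.
Convergents (p_i = a_i*p_{i-1} + p_{i-2}, q_i = a_i*q_{i-1} + q_{i-2} with p_{-2}=0, p_{-1}=1, q_{-2}=1, q_{-1}=0):
  i=0: a_0=43, p_0 = 43*1 + 0 = 43, q_0 = 43*0 + 1 = 1.
  i=1: a_1=1, p_1 = 1*43 + 1 = 44, q_1 = 1*1 + 0 = 1.
  i=2: a_2=42, p_2 = 42*44 + 43 = 1891, q_2 = 42*1 + 1 = 43.
  i=3: a_3=1, p_3 = 1*1891 + 44 = 1935, q_3 = 1*43 + 1 = 44.
Check: 1935^2 - 1934*44^2 = 3744225 - 3744224 = 1, so (x, y) = (1935, 44) solves the equation, and by the theorem it is the least positive solution.

(x, y) = (1935, 44)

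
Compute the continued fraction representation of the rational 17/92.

Run the Euclidean algorithm on 17 and 92; the successive quotients are the partial quotients a_0, a_1, ... (each step inverts the fractional part left over by the previous one):
  17 = 0*92 + 17, so a_0 = 0.
  92 = 5*17 + 7, so a_1 = 5.
  17 = 2*7 + 3, so a_2 = 2.
  7 = 2*3 + 1, so a_3 = 2.
  3 = 3*1 + 0, so a_4 = 3.
The remainder reaches 0 after 5 divisions, so the expansion has 5 partial quotients, read off in order.

[0; 5, 2, 2, 3]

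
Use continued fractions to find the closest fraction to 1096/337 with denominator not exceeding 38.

13/4

Expand x = 1096/337 as a continued fraction with the Euclidean algorithm:
  1096 = 3*337 + 85, so a_0 = 3.
  337 = 3*85 + 82, so a_1 = 3.
  85 = 1*82 + 3, so a_2 = 1.
  82 = 27*3 + 1, so a_3 = 27.
  3 = 3*1 + 0, so a_4 = 3.
so x = [3; 3, 1, 27, 3].
Convergents (p_i = a_i*p_{i-1} + p_{i-2}, q_i = a_i*q_{i-1} + q_{i-2} with p_{-2}=0, p_{-1}=1, q_{-2}=1, q_{-1}=0), until the denominator exceeds 38:
  i=0: a_0=3, p_0 = 3*1 + 0 = 3, q_0 = 3*0 + 1 = 1.
  i=1: a_1=3, p_1 = 3*3 + 1 = 10, q_1 = 3*1 + 0 = 3.
  i=2: a_2=1, p_2 = 1*10 + 3 = 13, q_2 = 1*3 + 1 = 4.
  i=3: a_3=27, p_3 = 27*13 + 10 = 361, q_3 = 27*4 + 3 = 111.
q_3 = 111 > 38, so the last convergent with denominator <= 38 is p_2/q_2 = 13/4.
The closest fraction with denominator <= 38 is either p_2/q_2 or the intermediate fraction (k*p_2 + p_1)/(k*q_2 + q_1) with the largest k >= 1 whose denominator stays <= 38; these approach x as k grows, and every other convergent or intermediate fraction in range is farther away.
Largest k: floor((38 - q_1)/q_2) = floor((38 - 3)/4) = 8.
That gives (8*13 + 10)/(8*4 + 3) = 114/35.
Compare the errors: |x - 13/4| = |1096*4 - 13*337|/(337*4) = 3/1348, and |x - 114/35| = |1096*35 - 114*337|/(337*35) = 58/11795.
Cross-multiplying, 3*11795 = 35385 < 78184 = 58*1348, so 3/1348 is smaller: the convergent 13/4 is closer to x than 114/35.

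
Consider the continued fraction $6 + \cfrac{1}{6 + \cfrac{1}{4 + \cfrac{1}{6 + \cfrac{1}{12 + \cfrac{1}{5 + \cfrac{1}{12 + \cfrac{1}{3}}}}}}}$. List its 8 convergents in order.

6/1, 37/6, 154/25, 961/156, 11686/1897, 59391/9641, 724378/117589, 2232525/362408

Using the convergent recurrence p_i = a_i*p_{i-1} + p_{i-2}, q_i = a_i*q_{i-1} + q_{i-2} with p_{-2}=0, p_{-1}=1, q_{-2}=1, q_{-1}=0:
  i=0: a_0=6, p_0 = 6*1 + 0 = 6, q_0 = 6*0 + 1 = 1.
  i=1: a_1=6, p_1 = 6*6 + 1 = 37, q_1 = 6*1 + 0 = 6.
  i=2: a_2=4, p_2 = 4*37 + 6 = 154, q_2 = 4*6 + 1 = 25.
  i=3: a_3=6, p_3 = 6*154 + 37 = 961, q_3 = 6*25 + 6 = 156.
  i=4: a_4=12, p_4 = 12*961 + 154 = 11686, q_4 = 12*156 + 25 = 1897.
  i=5: a_5=5, p_5 = 5*11686 + 961 = 59391, q_5 = 5*1897 + 156 = 9641.
  i=6: a_6=12, p_6 = 12*59391 + 11686 = 724378, q_6 = 12*9641 + 1897 = 117589.
  i=7: a_7=3, p_7 = 3*724378 + 59391 = 2232525, q_7 = 3*117589 + 9641 = 362408.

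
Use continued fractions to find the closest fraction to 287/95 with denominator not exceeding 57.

Expand x = 287/95 as a continued fraction with the Euclidean algorithm:
  287 = 3*95 + 2, so a_0 = 3.
  95 = 47*2 + 1, so a_1 = 47.
  2 = 2*1 + 0, so a_2 = 2.
so x = [3; 47, 2].
Convergents (p_i = a_i*p_{i-1} + p_{i-2}, q_i = a_i*q_{i-1} + q_{i-2} with p_{-2}=0, p_{-1}=1, q_{-2}=1, q_{-1}=0), until the denominator exceeds 57:
  i=0: a_0=3, p_0 = 3*1 + 0 = 3, q_0 = 3*0 + 1 = 1.
  i=1: a_1=47, p_1 = 47*3 + 1 = 142, q_1 = 47*1 + 0 = 47.
  i=2: a_2=2, p_2 = 2*142 + 3 = 287, q_2 = 2*47 + 1 = 95.
q_2 = 95 > 57, so the last convergent with denominator <= 57 is p_1/q_1 = 142/47.
The closest fraction with denominator <= 57 is either p_1/q_1 or the intermediate fraction (k*p_1 + p_0)/(k*q_1 + q_0) with the largest k >= 1 whose denominator stays <= 57; these approach x as k grows, and every other convergent or intermediate fraction in range is farther away.
Largest k: floor((57 - q_0)/q_1) = floor((57 - 1)/47) = 1.
That gives (1*142 + 3)/(1*47 + 1) = 145/48.
Compare the errors: |x - 142/47| = |287*47 - 142*95|/(95*47) = 1/4465, and |x - 145/48| = |287*48 - 145*95|/(95*48) = 1/4560.
Cross-multiplying, 1*4465 = 4465 < 4560 = 1*4560, so 1/4560 is smaller: the intermediate fraction 145/48 is closer to x than 142/47.

145/48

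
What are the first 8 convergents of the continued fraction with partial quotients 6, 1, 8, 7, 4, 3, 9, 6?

6/1, 7/1, 62/9, 441/64, 1826/265, 5919/859, 55097/7996, 336501/48835

Using the convergent recurrence p_i = a_i*p_{i-1} + p_{i-2}, q_i = a_i*q_{i-1} + q_{i-2} with p_{-2}=0, p_{-1}=1, q_{-2}=1, q_{-1}=0:
  i=0: a_0=6, p_0 = 6*1 + 0 = 6, q_0 = 6*0 + 1 = 1.
  i=1: a_1=1, p_1 = 1*6 + 1 = 7, q_1 = 1*1 + 0 = 1.
  i=2: a_2=8, p_2 = 8*7 + 6 = 62, q_2 = 8*1 + 1 = 9.
  i=3: a_3=7, p_3 = 7*62 + 7 = 441, q_3 = 7*9 + 1 = 64.
  i=4: a_4=4, p_4 = 4*441 + 62 = 1826, q_4 = 4*64 + 9 = 265.
  i=5: a_5=3, p_5 = 3*1826 + 441 = 5919, q_5 = 3*265 + 64 = 859.
  i=6: a_6=9, p_6 = 9*5919 + 1826 = 55097, q_6 = 9*859 + 265 = 7996.
  i=7: a_7=6, p_7 = 6*55097 + 5919 = 336501, q_7 = 6*7996 + 859 = 48835.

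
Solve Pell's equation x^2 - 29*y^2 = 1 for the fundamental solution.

First expand sqrt(29) as a continued fraction. With x_i = (sqrt(29) + m_i)/d_i and (m_0, d_0) = (0, 1): a_0 = floor(sqrt(29)) = 5, since 5^2 = 25 <= 29 < 36 = 6^2.
Iterate m_{i+1} = d_i*a_i - m_i, d_{i+1} = (29 - m_{i+1}^2)/d_i, a_{i+1} = floor((a_0 + m_{i+1})/d_{i+1}):
  m_1 = 1*5 - 0 = 5, d_1 = (29 - 5^2)/1 = 4/1 = 4, a_1 = floor((5 + 5)/4) = 2.
  m_2 = 4*2 - 5 = 3, d_2 = (29 - 3^2)/4 = 20/4 = 5, a_2 = floor((5 + 3)/5) = 1.
  m_3 = 5*1 - 3 = 2, d_3 = (29 - 2^2)/5 = 25/5 = 5, a_3 = floor((5 + 2)/5) = 1.
  m_4 = 5*1 - 2 = 3, d_4 = (29 - 3^2)/5 = 20/5 = 4, a_4 = floor((5 + 3)/4) = 2.
  m_5 = 4*2 - 3 = 5, d_5 = (29 - 5^2)/4 = 4/4 = 1, a_5 = floor((5 + 5)/1) = 10.
  m_6 = 1*10 - 5 = 5, d_6 = (29 - 5^2)/1 = 4/1 = 4: (m_6, d_6) = (m_1, d_1) = (5, 4), so from here the quotients repeat a_1, ..., a_5; the period length is 5.
So sqrt(29) = [5; (2, 1, 1, 2, 10)] with period length k = 5.
k is odd, so (p_{k-1}, q_{k-1}) only solves x^2 - 29y^2 = -1 and the fundamental solution of x^2 - 29y^2 = 1 is (p_{2k-1}, q_{2k-1}) = (p_9, q_9); compute convergents through index 9, running through the period twice.
Convergents (p_i = a_i*p_{i-1} + p_{i-2}, q_i = a_i*q_{i-1} + q_{i-2} with p_{-2}=0, p_{-1}=1, q_{-2}=1, q_{-1}=0):
  i=0: a_0=5, p_0 = 5*1 + 0 = 5, q_0 = 5*0 + 1 = 1.
  i=1: a_1=2, p_1 = 2*5 + 1 = 11, q_1 = 2*1 + 0 = 2.
  i=2: a_2=1, p_2 = 1*11 + 5 = 16, q_2 = 1*2 + 1 = 3.
  i=3: a_3=1, p_3 = 1*16 + 11 = 27, q_3 = 1*3 + 2 = 5.
  i=4: a_4=2, p_4 = 2*27 + 16 = 70, q_4 = 2*5 + 3 = 13.
  i=5: a_5=10, p_5 = 10*70 + 27 = 727, q_5 = 10*13 + 5 = 135.
  i=6: a_6=2, p_6 = 2*727 + 70 = 1524, q_6 = 2*135 + 13 = 283.
  i=7: a_7=1, p_7 = 1*1524 + 727 = 2251, q_7 = 1*283 + 135 = 418.
  i=8: a_8=1, p_8 = 1*2251 + 1524 = 3775, q_8 = 1*418 + 283 = 701.
  i=9: a_9=2, p_9 = 2*3775 + 2251 = 9801, q_9 = 2*701 + 418 = 1820.
Indeed p_4^2 - 29*q_4^2 = 4900 - 4901 = -1, not +1.
Check: 9801^2 - 29*1820^2 = 96059601 - 96059600 = 1, so (x, y) = (9801, 1820) solves the equation, and by the theorem it is the least positive solution.

(x, y) = (9801, 1820)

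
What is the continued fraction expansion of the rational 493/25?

Run the Euclidean algorithm on 493 and 25; the successive quotients are the partial quotients a_0, a_1, ... (each step inverts the fractional part left over by the previous one):
  493 = 19*25 + 18, so a_0 = 19.
  25 = 1*18 + 7, so a_1 = 1.
  18 = 2*7 + 4, so a_2 = 2.
  7 = 1*4 + 3, so a_3 = 1.
  4 = 1*3 + 1, so a_4 = 1.
  3 = 3*1 + 0, so a_5 = 3.
The remainder reaches 0 after 6 divisions, so the expansion has 6 partial quotients, read off in order.

[19; 1, 2, 1, 1, 3]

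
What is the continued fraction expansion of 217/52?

[4; 5, 1, 3, 2]

Run the Euclidean algorithm on 217 and 52; the successive quotients are the partial quotients a_0, a_1, ... (each step inverts the fractional part left over by the previous one):
  217 = 4*52 + 9, so a_0 = 4.
  52 = 5*9 + 7, so a_1 = 5.
  9 = 1*7 + 2, so a_2 = 1.
  7 = 3*2 + 1, so a_3 = 3.
  2 = 2*1 + 0, so a_4 = 2.
The remainder reaches 0 after 5 divisions, so the expansion has 5 partial quotients, read off in order.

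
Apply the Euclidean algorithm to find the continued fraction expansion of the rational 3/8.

Run the Euclidean algorithm on 3 and 8; the successive quotients are the partial quotients a_0, a_1, ... (each step inverts the fractional part left over by the previous one):
  3 = 0*8 + 3, so a_0 = 0.
  8 = 2*3 + 2, so a_1 = 2.
  3 = 1*2 + 1, so a_2 = 1.
  2 = 2*1 + 0, so a_3 = 2.
The remainder reaches 0 after 4 divisions, so the expansion has 4 partial quotients, read off in order.

[0; 2, 1, 2]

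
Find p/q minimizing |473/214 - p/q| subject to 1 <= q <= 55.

Expand x = 473/214 as a continued fraction with the Euclidean algorithm:
  473 = 2*214 + 45, so a_0 = 2.
  214 = 4*45 + 34, so a_1 = 4.
  45 = 1*34 + 11, so a_2 = 1.
  34 = 3*11 + 1, so a_3 = 3.
  11 = 11*1 + 0, so a_4 = 11.
so x = [2; 4, 1, 3, 11].
Convergents (p_i = a_i*p_{i-1} + p_{i-2}, q_i = a_i*q_{i-1} + q_{i-2} with p_{-2}=0, p_{-1}=1, q_{-2}=1, q_{-1}=0), until the denominator exceeds 55:
  i=0: a_0=2, p_0 = 2*1 + 0 = 2, q_0 = 2*0 + 1 = 1.
  i=1: a_1=4, p_1 = 4*2 + 1 = 9, q_1 = 4*1 + 0 = 4.
  i=2: a_2=1, p_2 = 1*9 + 2 = 11, q_2 = 1*4 + 1 = 5.
  i=3: a_3=3, p_3 = 3*11 + 9 = 42, q_3 = 3*5 + 4 = 19.
  i=4: a_4=11, p_4 = 11*42 + 11 = 473, q_4 = 11*19 + 5 = 214.
q_4 = 214 > 55, so the last convergent with denominator <= 55 is p_3/q_3 = 42/19.
The closest fraction with denominator <= 55 is either p_3/q_3 or the intermediate fraction (k*p_3 + p_2)/(k*q_3 + q_2) with the largest k >= 1 whose denominator stays <= 55; these approach x as k grows, and every other convergent or intermediate fraction in range is farther away.
Largest k: floor((55 - q_2)/q_3) = floor((55 - 5)/19) = 2.
That gives (2*42 + 11)/(2*19 + 5) = 95/43.
Compare the errors: |x - 42/19| = |473*19 - 42*214|/(214*19) = 1/4066, and |x - 95/43| = |473*43 - 95*214|/(214*43) = 9/9202.
Cross-multiplying, 1*9202 = 9202 < 36594 = 9*4066, so 1/4066 is smaller: the convergent 42/19 is closer to x than 95/43.

42/19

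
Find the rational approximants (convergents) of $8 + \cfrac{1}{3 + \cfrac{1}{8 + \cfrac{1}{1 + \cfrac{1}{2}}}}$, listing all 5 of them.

Using the convergent recurrence p_i = a_i*p_{i-1} + p_{i-2}, q_i = a_i*q_{i-1} + q_{i-2} with p_{-2}=0, p_{-1}=1, q_{-2}=1, q_{-1}=0:
  i=0: a_0=8, p_0 = 8*1 + 0 = 8, q_0 = 8*0 + 1 = 1.
  i=1: a_1=3, p_1 = 3*8 + 1 = 25, q_1 = 3*1 + 0 = 3.
  i=2: a_2=8, p_2 = 8*25 + 8 = 208, q_2 = 8*3 + 1 = 25.
  i=3: a_3=1, p_3 = 1*208 + 25 = 233, q_3 = 1*25 + 3 = 28.
  i=4: a_4=2, p_4 = 2*233 + 208 = 674, q_4 = 2*28 + 25 = 81.

8/1, 25/3, 208/25, 233/28, 674/81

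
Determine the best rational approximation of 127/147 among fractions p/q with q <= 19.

Expand x = 127/147 as a continued fraction with the Euclidean algorithm:
  127 = 0*147 + 127, so a_0 = 0.
  147 = 1*127 + 20, so a_1 = 1.
  127 = 6*20 + 7, so a_2 = 6.
  20 = 2*7 + 6, so a_3 = 2.
  7 = 1*6 + 1, so a_4 = 1.
  6 = 6*1 + 0, so a_5 = 6.
so x = [0; 1, 6, 2, 1, 6].
Convergents (p_i = a_i*p_{i-1} + p_{i-2}, q_i = a_i*q_{i-1} + q_{i-2} with p_{-2}=0, p_{-1}=1, q_{-2}=1, q_{-1}=0), until the denominator exceeds 19:
  i=0: a_0=0, p_0 = 0*1 + 0 = 0, q_0 = 0*0 + 1 = 1.
  i=1: a_1=1, p_1 = 1*0 + 1 = 1, q_1 = 1*1 + 0 = 1.
  i=2: a_2=6, p_2 = 6*1 + 0 = 6, q_2 = 6*1 + 1 = 7.
  i=3: a_3=2, p_3 = 2*6 + 1 = 13, q_3 = 2*7 + 1 = 15.
  i=4: a_4=1, p_4 = 1*13 + 6 = 19, q_4 = 1*15 + 7 = 22.
q_4 = 22 > 19, so the last convergent with denominator <= 19 is p_3/q_3 = 13/15.
The closest fraction with denominator <= 19 is either p_3/q_3 or the intermediate fraction (k*p_3 + p_2)/(k*q_3 + q_2) with the largest k >= 1 whose denominator stays <= 19; these approach x as k grows, and every other convergent or intermediate fraction in range is farther away.
Largest k: floor((19 - q_2)/q_3) = floor((19 - 7)/15) = 0.
Since k = 0, no intermediate fraction beyond p_3/q_3 has denominator <= 19, so the convergent 13/15 is the closest (its error is |127*15 - 13*147|/(147*15) = 6/2205).

13/15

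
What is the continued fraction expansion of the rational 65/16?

[4; 16]

Run the Euclidean algorithm on 65 and 16; the successive quotients are the partial quotients a_0, a_1, ... (each step inverts the fractional part left over by the previous one):
  65 = 4*16 + 1, so a_0 = 4.
  16 = 16*1 + 0, so a_1 = 16.
The remainder reaches 0 after 2 divisions, so the expansion has 2 partial quotients, read off in order.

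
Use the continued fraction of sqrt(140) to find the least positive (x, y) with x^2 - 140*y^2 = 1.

First expand sqrt(140) as a continued fraction. With x_i = (sqrt(140) + m_i)/d_i and (m_0, d_0) = (0, 1): a_0 = floor(sqrt(140)) = 11, since 11^2 = 121 <= 140 < 144 = 12^2.
Iterate m_{i+1} = d_i*a_i - m_i, d_{i+1} = (140 - m_{i+1}^2)/d_i, a_{i+1} = floor((a_0 + m_{i+1})/d_{i+1}):
  m_1 = 1*11 - 0 = 11, d_1 = (140 - 11^2)/1 = 19/1 = 19, a_1 = floor((11 + 11)/19) = 1.
  m_2 = 19*1 - 11 = 8, d_2 = (140 - 8^2)/19 = 76/19 = 4, a_2 = floor((11 + 8)/4) = 4.
  m_3 = 4*4 - 8 = 8, d_3 = (140 - 8^2)/4 = 76/4 = 19, a_3 = floor((11 + 8)/19) = 1.
  m_4 = 19*1 - 8 = 11, d_4 = (140 - 11^2)/19 = 19/19 = 1, a_4 = floor((11 + 11)/1) = 22.
  m_5 = 1*22 - 11 = 11, d_5 = (140 - 11^2)/1 = 19/1 = 19: (m_5, d_5) = (m_1, d_1) = (11, 19), so from here the quotients repeat a_1, ..., a_4; the period length is 4.
So sqrt(140) = [11; (1, 4, 1, 22)] with period length k = 4.
k is even, so the fundamental solution of x^2 - 140y^2 = 1 is (p_{k-1}, q_{k-1}) = (p_3, q_3); compute convergents through index 3.
Convergents (p_i = a_i*p_{i-1} + p_{i-2}, q_i = a_i*q_{i-1} + q_{i-2} with p_{-2}=0, p_{-1}=1, q_{-2}=1, q_{-1}=0):
  i=0: a_0=11, p_0 = 11*1 + 0 = 11, q_0 = 11*0 + 1 = 1.
  i=1: a_1=1, p_1 = 1*11 + 1 = 12, q_1 = 1*1 + 0 = 1.
  i=2: a_2=4, p_2 = 4*12 + 11 = 59, q_2 = 4*1 + 1 = 5.
  i=3: a_3=1, p_3 = 1*59 + 12 = 71, q_3 = 1*5 + 1 = 6.
Check: 71^2 - 140*6^2 = 5041 - 5040 = 1, so (x, y) = (71, 6) solves the equation, and by the theorem it is the least positive solution.

(x, y) = (71, 6)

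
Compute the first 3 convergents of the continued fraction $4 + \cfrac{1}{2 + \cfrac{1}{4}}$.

Using the convergent recurrence p_i = a_i*p_{i-1} + p_{i-2}, q_i = a_i*q_{i-1} + q_{i-2} with p_{-2}=0, p_{-1}=1, q_{-2}=1, q_{-1}=0:
  i=0: a_0=4, p_0 = 4*1 + 0 = 4, q_0 = 4*0 + 1 = 1.
  i=1: a_1=2, p_1 = 2*4 + 1 = 9, q_1 = 2*1 + 0 = 2.
  i=2: a_2=4, p_2 = 4*9 + 4 = 40, q_2 = 4*2 + 1 = 9.

4/1, 9/2, 40/9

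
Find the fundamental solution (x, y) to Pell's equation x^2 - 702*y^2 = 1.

First expand sqrt(702) as a continued fraction. With x_i = (sqrt(702) + m_i)/d_i and (m_0, d_0) = (0, 1): a_0 = floor(sqrt(702)) = 26, since 26^2 = 676 <= 702 < 729 = 27^2.
Iterate m_{i+1} = d_i*a_i - m_i, d_{i+1} = (702 - m_{i+1}^2)/d_i, a_{i+1} = floor((a_0 + m_{i+1})/d_{i+1}):
  m_1 = 1*26 - 0 = 26, d_1 = (702 - 26^2)/1 = 26/1 = 26, a_1 = floor((26 + 26)/26) = 2.
  m_2 = 26*2 - 26 = 26, d_2 = (702 - 26^2)/26 = 26/26 = 1, a_2 = floor((26 + 26)/1) = 52.
  m_3 = 1*52 - 26 = 26, d_3 = (702 - 26^2)/1 = 26/1 = 26: (m_3, d_3) = (m_1, d_1) = (26, 26), so from here the quotients repeat a_1, a_2; the period length is 2.
So sqrt(702) = [26; (2, 52)] with period length k = 2.
k is even, so the fundamental solution of x^2 - 702y^2 = 1 is (p_{k-1}, q_{k-1}) = (p_1, q_1); compute convergents through index 1.
Convergents (p_i = a_i*p_{i-1} + p_{i-2}, q_i = a_i*q_{i-1} + q_{i-2} with p_{-2}=0, p_{-1}=1, q_{-2}=1, q_{-1}=0):
  i=0: a_0=26, p_0 = 26*1 + 0 = 26, q_0 = 26*0 + 1 = 1.
  i=1: a_1=2, p_1 = 2*26 + 1 = 53, q_1 = 2*1 + 0 = 2.
Check: 53^2 - 702*2^2 = 2809 - 2808 = 1, so (x, y) = (53, 2) solves the equation, and by the theorem it is the least positive solution.

(x, y) = (53, 2)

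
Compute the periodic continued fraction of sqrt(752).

Write x_i = (sqrt(752) + m_i)/d_i with (m_0, d_0) = (0, 1). a_0 = floor(sqrt(752)) = 27, since 27^2 = 729 <= 752 < 784 = 28^2.
Iterate m_{i+1} = d_i*a_i - m_i, d_{i+1} = (752 - m_{i+1}^2)/d_i, a_{i+1} = floor((a_0 + m_{i+1})/d_{i+1}):
  m_1 = 1*27 - 0 = 27, d_1 = (752 - 27^2)/1 = 23/1 = 23, a_1 = floor((27 + 27)/23) = 2.
  m_2 = 23*2 - 27 = 19, d_2 = (752 - 19^2)/23 = 391/23 = 17, a_2 = floor((27 + 19)/17) = 2.
  m_3 = 17*2 - 19 = 15, d_3 = (752 - 15^2)/17 = 527/17 = 31, a_3 = floor((27 + 15)/31) = 1.
  m_4 = 31*1 - 15 = 16, d_4 = (752 - 16^2)/31 = 496/31 = 16, a_4 = floor((27 + 16)/16) = 2.
  m_5 = 16*2 - 16 = 16, d_5 = (752 - 16^2)/16 = 496/16 = 31, a_5 = floor((27 + 16)/31) = 1.
  m_6 = 31*1 - 16 = 15, d_6 = (752 - 15^2)/31 = 527/31 = 17, a_6 = floor((27 + 15)/17) = 2.
  m_7 = 17*2 - 15 = 19, d_7 = (752 - 19^2)/17 = 391/17 = 23, a_7 = floor((27 + 19)/23) = 2.
  m_8 = 23*2 - 19 = 27, d_8 = (752 - 27^2)/23 = 23/23 = 1, a_8 = floor((27 + 27)/1) = 54.
  m_9 = 1*54 - 27 = 27, d_9 = (752 - 27^2)/1 = 23/1 = 23: (m_9, d_9) = (m_1, d_1) = (27, 23), so from here the quotients repeat a_1, ..., a_8; the period length is 8.
Hence the expansion of sqrt(752) is a_0 = 27 followed by the repeating block 2, 2, 1, 2, 1, 2, 2, 54 (period 8).

[27; (2, 2, 1, 2, 1, 2, 2, 54)]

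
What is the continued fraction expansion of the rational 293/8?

Run the Euclidean algorithm on 293 and 8; the successive quotients are the partial quotients a_0, a_1, ... (each step inverts the fractional part left over by the previous one):
  293 = 36*8 + 5, so a_0 = 36.
  8 = 1*5 + 3, so a_1 = 1.
  5 = 1*3 + 2, so a_2 = 1.
  3 = 1*2 + 1, so a_3 = 1.
  2 = 2*1 + 0, so a_4 = 2.
The remainder reaches 0 after 5 divisions, so the expansion has 5 partial quotients, read off in order.

[36; 1, 1, 1, 2]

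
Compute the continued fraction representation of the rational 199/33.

[6; 33]

Run the Euclidean algorithm on 199 and 33; the successive quotients are the partial quotients a_0, a_1, ... (each step inverts the fractional part left over by the previous one):
  199 = 6*33 + 1, so a_0 = 6.
  33 = 33*1 + 0, so a_1 = 33.
The remainder reaches 0 after 2 divisions, so the expansion has 2 partial quotients, read off in order.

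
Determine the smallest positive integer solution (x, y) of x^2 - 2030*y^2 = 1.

(x, y) = (811, 18)

First expand sqrt(2030) as a continued fraction. With x_i = (sqrt(2030) + m_i)/d_i and (m_0, d_0) = (0, 1): a_0 = floor(sqrt(2030)) = 45, since 45^2 = 2025 <= 2030 < 2116 = 46^2.
Iterate m_{i+1} = d_i*a_i - m_i, d_{i+1} = (2030 - m_{i+1}^2)/d_i, a_{i+1} = floor((a_0 + m_{i+1})/d_{i+1}):
  m_1 = 1*45 - 0 = 45, d_1 = (2030 - 45^2)/1 = 5/1 = 5, a_1 = floor((45 + 45)/5) = 18.
  m_2 = 5*18 - 45 = 45, d_2 = (2030 - 45^2)/5 = 5/5 = 1, a_2 = floor((45 + 45)/1) = 90.
  m_3 = 1*90 - 45 = 45, d_3 = (2030 - 45^2)/1 = 5/1 = 5: (m_3, d_3) = (m_1, d_1) = (45, 5), so from here the quotients repeat a_1, a_2; the period length is 2.
So sqrt(2030) = [45; (18, 90)] with period length k = 2.
k is even, so the fundamental solution of x^2 - 2030y^2 = 1 is (p_{k-1}, q_{k-1}) = (p_1, q_1); compute convergents through index 1.
Convergents (p_i = a_i*p_{i-1} + p_{i-2}, q_i = a_i*q_{i-1} + q_{i-2} with p_{-2}=0, p_{-1}=1, q_{-2}=1, q_{-1}=0):
  i=0: a_0=45, p_0 = 45*1 + 0 = 45, q_0 = 45*0 + 1 = 1.
  i=1: a_1=18, p_1 = 18*45 + 1 = 811, q_1 = 18*1 + 0 = 18.
Check: 811^2 - 2030*18^2 = 657721 - 657720 = 1, so (x, y) = (811, 18) solves the equation, and by the theorem it is the least positive solution.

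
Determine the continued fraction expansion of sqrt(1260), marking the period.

Write x_i = (sqrt(1260) + m_i)/d_i with (m_0, d_0) = (0, 1). a_0 = floor(sqrt(1260)) = 35, since 35^2 = 1225 <= 1260 < 1296 = 36^2.
Iterate m_{i+1} = d_i*a_i - m_i, d_{i+1} = (1260 - m_{i+1}^2)/d_i, a_{i+1} = floor((a_0 + m_{i+1})/d_{i+1}):
  m_1 = 1*35 - 0 = 35, d_1 = (1260 - 35^2)/1 = 35/1 = 35, a_1 = floor((35 + 35)/35) = 2.
  m_2 = 35*2 - 35 = 35, d_2 = (1260 - 35^2)/35 = 35/35 = 1, a_2 = floor((35 + 35)/1) = 70.
  m_3 = 1*70 - 35 = 35, d_3 = (1260 - 35^2)/1 = 35/1 = 35: (m_3, d_3) = (m_1, d_1) = (35, 35), so from here the quotients repeat a_1, a_2; the period length is 2.
Hence the expansion of sqrt(1260) is a_0 = 35 followed by the repeating block 2, 70 (period 2).

[35; (2, 70)]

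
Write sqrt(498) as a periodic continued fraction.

Write x_i = (sqrt(498) + m_i)/d_i with (m_0, d_0) = (0, 1). a_0 = floor(sqrt(498)) = 22, since 22^2 = 484 <= 498 < 529 = 23^2.
Iterate m_{i+1} = d_i*a_i - m_i, d_{i+1} = (498 - m_{i+1}^2)/d_i, a_{i+1} = floor((a_0 + m_{i+1})/d_{i+1}):
  m_1 = 1*22 - 0 = 22, d_1 = (498 - 22^2)/1 = 14/1 = 14, a_1 = floor((22 + 22)/14) = 3.
  m_2 = 14*3 - 22 = 20, d_2 = (498 - 20^2)/14 = 98/14 = 7, a_2 = floor((22 + 20)/7) = 6.
  m_3 = 7*6 - 20 = 22, d_3 = (498 - 22^2)/7 = 14/7 = 2, a_3 = floor((22 + 22)/2) = 22.
  m_4 = 2*22 - 22 = 22, d_4 = (498 - 22^2)/2 = 14/2 = 7, a_4 = floor((22 + 22)/7) = 6.
  m_5 = 7*6 - 22 = 20, d_5 = (498 - 20^2)/7 = 98/7 = 14, a_5 = floor((22 + 20)/14) = 3.
  m_6 = 14*3 - 20 = 22, d_6 = (498 - 22^2)/14 = 14/14 = 1, a_6 = floor((22 + 22)/1) = 44.
  m_7 = 1*44 - 22 = 22, d_7 = (498 - 22^2)/1 = 14/1 = 14: (m_7, d_7) = (m_1, d_1) = (22, 14), so from here the quotients repeat a_1, ..., a_6; the period length is 6.
Hence the expansion of sqrt(498) is a_0 = 22 followed by the repeating block 3, 6, 22, 6, 3, 44 (period 6).

[22; (3, 6, 22, 6, 3, 44)]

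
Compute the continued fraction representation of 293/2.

[146; 2]

Run the Euclidean algorithm on 293 and 2; the successive quotients are the partial quotients a_0, a_1, ... (each step inverts the fractional part left over by the previous one):
  293 = 146*2 + 1, so a_0 = 146.
  2 = 2*1 + 0, so a_1 = 2.
The remainder reaches 0 after 2 divisions, so the expansion has 2 partial quotients, read off in order.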